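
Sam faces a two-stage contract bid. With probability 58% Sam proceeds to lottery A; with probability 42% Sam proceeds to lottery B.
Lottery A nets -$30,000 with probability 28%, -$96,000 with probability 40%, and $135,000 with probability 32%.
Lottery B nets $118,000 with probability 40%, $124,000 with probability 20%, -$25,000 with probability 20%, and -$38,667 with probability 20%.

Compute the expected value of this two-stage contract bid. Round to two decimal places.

EV(A) = 0.28 × (-30000) + 0.4 × (-96000) + 0.32 × 135000 = -8400 − 38400 + 43200 = -3600
EV(B) = 0.4 × 118000 + 0.2 × 124000 + 0.2 × (-25000) + 0.2 × (-38667) = 47200 + 24800 − 5000 − 7733.4 = 59266.6
Overall = 0.58 × (-3600) + 0.42 × 59266.6 = -2088 + 24891.972 = 22803.972

$22,803.97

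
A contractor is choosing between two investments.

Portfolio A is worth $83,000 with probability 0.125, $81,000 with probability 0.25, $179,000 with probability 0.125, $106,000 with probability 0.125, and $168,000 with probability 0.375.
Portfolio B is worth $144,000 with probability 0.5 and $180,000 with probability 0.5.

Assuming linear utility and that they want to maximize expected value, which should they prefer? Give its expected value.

Portfolio B ($162,000)

Portfolio A = 0.125 × 83000 + 0.25 × 81000 + 0.125 × 179000 + 0.125 × 106000 + 0.375 × 168000 = 10375 + 20250 + 22375 + 13250 + 63000 = 129250
Portfolio B = 0.5 × 144000 + 0.5 × 180000 = 72000 + 90000 = 162000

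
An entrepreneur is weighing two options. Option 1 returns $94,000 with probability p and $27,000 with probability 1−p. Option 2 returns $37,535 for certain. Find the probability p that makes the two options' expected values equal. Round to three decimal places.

p·94000 + (1−p)·27000 = 37535
67000p + 27000 = 37535
p = (37535 − 27000) / 67000

p = 0.157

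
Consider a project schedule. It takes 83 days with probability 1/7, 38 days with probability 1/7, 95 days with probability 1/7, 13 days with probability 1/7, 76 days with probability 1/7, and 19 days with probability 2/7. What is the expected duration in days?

49 days

EV = 1/7 × 83 + 1/7 × 38 + 1/7 × 95 + 1/7 × 13 + 1/7 × 76 + 2/7 × 19 = 11.8571 + 5.4286 + 13.5714 + 1.8571 + 10.8571 + 5.4286 = 49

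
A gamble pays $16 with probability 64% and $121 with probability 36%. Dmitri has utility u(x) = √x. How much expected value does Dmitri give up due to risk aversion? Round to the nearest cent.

$11.29

E[u] = 0.64·√16 + 0.36·√121 = 0.64·4 + 0.36·11 = 6.52
CE = (6.52)² = 42.5104
Risk premium = EV − CE = 53.8 − 42.5104 = 11.2896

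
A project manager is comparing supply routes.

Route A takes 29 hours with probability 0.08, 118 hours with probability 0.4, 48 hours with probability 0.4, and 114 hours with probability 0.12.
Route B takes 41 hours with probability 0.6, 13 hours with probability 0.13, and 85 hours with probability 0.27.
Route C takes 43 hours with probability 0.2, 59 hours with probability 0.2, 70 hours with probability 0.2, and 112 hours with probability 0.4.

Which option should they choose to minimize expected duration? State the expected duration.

Route B (49.24 hours)

Route A = 0.08 × 29 + 0.4 × 118 + 0.4 × 48 + 0.12 × 114 = 2.32 + 47.2 + 19.2 + 13.68 = 82.4
Route B = 0.6 × 41 + 0.13 × 13 + 0.27 × 85 = 24.6 + 1.69 + 22.95 = 49.24
Route C = 0.2 × 43 + 0.2 × 59 + 0.2 × 70 + 0.4 × 112 = 8.6 + 11.8 + 14 + 44.8 = 79.2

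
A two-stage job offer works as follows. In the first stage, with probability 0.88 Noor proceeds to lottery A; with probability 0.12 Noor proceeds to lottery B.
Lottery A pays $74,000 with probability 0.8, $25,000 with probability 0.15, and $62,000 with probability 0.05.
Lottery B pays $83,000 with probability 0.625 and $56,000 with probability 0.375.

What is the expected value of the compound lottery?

$66,869

EV(A) = 0.8 × 74000 + 0.15 × 25000 + 0.05 × 62000 = 59200 + 3750 + 3100 = 66050
EV(B) = 0.625 × 83000 + 0.375 × 56000 = 51875 + 21000 = 72875
Overall = 0.88 × 66050 + 0.12 × 72875 = 58124 + 8745 = 66869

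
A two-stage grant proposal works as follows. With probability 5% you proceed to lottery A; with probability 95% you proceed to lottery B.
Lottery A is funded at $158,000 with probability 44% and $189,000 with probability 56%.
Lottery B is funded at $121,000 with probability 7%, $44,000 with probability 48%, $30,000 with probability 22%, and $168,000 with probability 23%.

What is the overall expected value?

$79,856.50

EV(A) = 0.44 × 158000 + 0.56 × 189000 = 69520 + 105840 = 175360
EV(B) = 0.07 × 121000 + 0.48 × 44000 + 0.22 × 30000 + 0.23 × 168000 = 8470 + 21120 + 6600 + 38640 = 74830
Overall = 0.05 × 175360 + 0.95 × 74830 = 8768 + 71088.5 = 79856.5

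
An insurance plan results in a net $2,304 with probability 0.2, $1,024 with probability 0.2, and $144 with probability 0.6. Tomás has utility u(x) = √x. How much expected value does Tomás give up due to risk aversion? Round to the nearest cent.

$213.76

E[u] = 0.2·√2304 + 0.2·√1024 + 0.6·√144 = 0.2·48 + 0.2·32 + 0.6·12 = 23.2
CE = (23.2)² = 538.24
Risk premium = EV − CE = 752 − 538.24 = 213.76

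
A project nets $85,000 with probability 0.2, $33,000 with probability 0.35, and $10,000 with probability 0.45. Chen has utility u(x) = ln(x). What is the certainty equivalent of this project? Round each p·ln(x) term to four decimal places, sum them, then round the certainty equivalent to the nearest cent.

E[u] = 0.2·ln(85000) + 0.35·ln(33000) + 0.45·ln(10000) = 2.2701 + 3.6415 + 4.1447 = 10.0563
CE = e^10.0563 ≈ 23302.13

$23,302.13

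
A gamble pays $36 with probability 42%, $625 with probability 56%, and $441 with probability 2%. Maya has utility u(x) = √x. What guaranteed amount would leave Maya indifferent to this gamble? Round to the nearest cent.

E[u] = 0.42·√36 + 0.56·√625 + 0.02·√441 = 0.42·6 + 0.56·25 + 0.02·21 = 16.94
CE = (16.94)² = 286.9636

$286.96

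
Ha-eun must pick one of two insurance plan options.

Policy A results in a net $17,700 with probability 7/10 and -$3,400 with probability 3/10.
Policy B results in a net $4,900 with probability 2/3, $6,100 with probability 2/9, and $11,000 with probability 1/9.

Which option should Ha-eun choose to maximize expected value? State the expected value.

Policy A ($11,370)

Policy A = 7/10 × 17700 + 3/10 × (-3400) = 12390 − 1020 = 11370
Policy B = 2/3 × 4900 + 2/9 × 6100 + 1/9 × 11000 = 3266.6667 + 1355.5556 + 1222.2222 = 5844.4444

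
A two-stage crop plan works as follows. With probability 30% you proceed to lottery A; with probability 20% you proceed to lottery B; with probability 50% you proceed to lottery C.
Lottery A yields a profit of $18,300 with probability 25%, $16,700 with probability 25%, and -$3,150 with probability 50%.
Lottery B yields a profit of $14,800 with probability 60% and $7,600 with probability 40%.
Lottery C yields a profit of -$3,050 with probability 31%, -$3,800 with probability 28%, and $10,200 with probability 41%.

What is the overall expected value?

$5,622.75

EV(A) = 0.25 × 18300 + 0.25 × 16700 + 0.5 × (-3150) = 4575 + 4175 − 1575 = 7175
EV(B) = 0.6 × 14800 + 0.4 × 7600 = 8880 + 3040 = 11920
EV(C) = 0.31 × (-3050) + 0.28 × (-3800) + 0.41 × 10200 = -945.5 − 1064 + 4182 = 2172.5
Overall = 0.3 × 7175 + 0.2 × 11920 + 0.5 × 2172.5 = 2152.5 + 2384 + 1086.25 = 5622.75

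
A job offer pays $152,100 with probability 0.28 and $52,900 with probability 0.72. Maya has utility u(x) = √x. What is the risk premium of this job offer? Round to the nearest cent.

E[u] = 0.28·√152100 + 0.72·√52900 = 0.28·390 + 0.72·230 = 274.8
CE = (274.8)² = 75515.04
Risk premium = EV − CE = 80676 − 75515.04 = 5160.96

$5,160.96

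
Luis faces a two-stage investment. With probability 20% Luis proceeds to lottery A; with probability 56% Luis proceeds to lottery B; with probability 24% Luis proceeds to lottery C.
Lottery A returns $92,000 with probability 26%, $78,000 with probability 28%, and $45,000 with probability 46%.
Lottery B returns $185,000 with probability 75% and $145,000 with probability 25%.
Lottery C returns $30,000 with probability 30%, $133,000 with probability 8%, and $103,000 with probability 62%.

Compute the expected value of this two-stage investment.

$131,332

EV(A) = 0.26 × 92000 + 0.28 × 78000 + 0.46 × 45000 = 23920 + 21840 + 20700 = 66460
EV(B) = 0.75 × 185000 + 0.25 × 145000 = 138750 + 36250 = 175000
EV(C) = 0.3 × 30000 + 0.08 × 133000 + 0.62 × 103000 = 9000 + 10640 + 63860 = 83500
Overall = 0.2 × 66460 + 0.56 × 175000 + 0.24 × 83500 = 13292 + 98000 + 20040 = 131332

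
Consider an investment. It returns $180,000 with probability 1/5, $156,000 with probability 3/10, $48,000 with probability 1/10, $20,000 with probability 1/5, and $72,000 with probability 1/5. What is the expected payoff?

$106,000

EV = 1/5 × 180000 + 3/10 × 156000 + 1/10 × 48000 + 1/5 × 20000 + 1/5 × 72000 = 36000 + 46800 + 4800 + 4000 + 14400 = 106000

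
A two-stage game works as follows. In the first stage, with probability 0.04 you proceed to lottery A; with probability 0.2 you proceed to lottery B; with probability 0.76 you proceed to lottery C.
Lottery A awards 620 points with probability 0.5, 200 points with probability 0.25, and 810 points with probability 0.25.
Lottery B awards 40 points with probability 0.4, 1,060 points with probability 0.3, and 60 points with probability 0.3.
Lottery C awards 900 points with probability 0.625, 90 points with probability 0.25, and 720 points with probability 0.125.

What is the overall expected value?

EV(A) = 0.5 × 620 + 0.25 × 200 + 0.25 × 810 = 310 + 50 + 202.5 = 562.5
EV(B) = 0.4 × 40 + 0.3 × 1060 + 0.3 × 60 = 16 + 318 + 18 = 352
EV(C) = 0.625 × 900 + 0.25 × 90 + 0.125 × 720 = 562.5 + 22.5 + 90 = 675
Overall = 0.04 × 562.5 + 0.2 × 352 + 0.76 × 675 = 22.5 + 70.4 + 513 = 605.9

605.9 points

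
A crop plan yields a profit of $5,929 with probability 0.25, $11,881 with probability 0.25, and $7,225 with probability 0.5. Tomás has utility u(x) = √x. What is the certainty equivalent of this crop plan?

E[u] = 0.25·√5929 + 0.25·√11881 + 0.5·√7225 = 0.25·77 + 0.25·109 + 0.5·85 = 89
CE = (89)² = 7921

$7,921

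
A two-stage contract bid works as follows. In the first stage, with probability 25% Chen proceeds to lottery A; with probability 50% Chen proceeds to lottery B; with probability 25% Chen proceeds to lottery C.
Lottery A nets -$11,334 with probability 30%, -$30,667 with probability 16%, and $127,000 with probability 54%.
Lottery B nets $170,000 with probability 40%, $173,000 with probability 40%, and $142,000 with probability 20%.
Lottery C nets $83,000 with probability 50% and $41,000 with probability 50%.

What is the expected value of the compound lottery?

$113,368.27

EV(A) = 0.3 × (-11334) + 0.16 × (-30667) + 0.54 × 127000 = -3400.2 − 4906.72 + 68580 = 60273.08
EV(B) = 0.4 × 170000 + 0.4 × 173000 + 0.2 × 142000 = 68000 + 69200 + 28400 = 165600
EV(C) = 0.5 × 83000 + 0.5 × 41000 = 41500 + 20500 = 62000
Overall = 0.25 × 60273.08 + 0.5 × 165600 + 0.25 × 62000 = 15068.27 + 82800 + 15500 = 113368.27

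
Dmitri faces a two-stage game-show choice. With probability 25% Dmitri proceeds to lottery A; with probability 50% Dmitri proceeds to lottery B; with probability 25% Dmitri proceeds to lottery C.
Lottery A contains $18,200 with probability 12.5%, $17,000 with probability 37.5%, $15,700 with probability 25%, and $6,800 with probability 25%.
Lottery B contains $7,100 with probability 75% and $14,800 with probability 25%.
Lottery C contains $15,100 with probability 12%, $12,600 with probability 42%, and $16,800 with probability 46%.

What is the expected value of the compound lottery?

EV(A) = 0.125 × 18200 + 0.375 × 17000 + 0.25 × 15700 + 0.25 × 6800 = 2275 + 6375 + 3925 + 1700 = 14275
EV(B) = 0.75 × 7100 + 0.25 × 14800 = 5325 + 3700 = 9025
EV(C) = 0.12 × 15100 + 0.42 × 12600 + 0.46 × 16800 = 1812 + 5292 + 7728 = 14832
Overall = 0.25 × 14275 + 0.5 × 9025 + 0.25 × 14832 = 3568.75 + 4512.5 + 3708 = 11789.25

$11,789.25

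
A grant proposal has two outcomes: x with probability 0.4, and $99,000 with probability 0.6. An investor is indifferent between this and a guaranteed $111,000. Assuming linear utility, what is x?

x = $129,000

0.4·x + 0.6·99000 = 111000
0.4·x = 111000 − 59400 = 51600
x = 51600 / 0.4 = 129000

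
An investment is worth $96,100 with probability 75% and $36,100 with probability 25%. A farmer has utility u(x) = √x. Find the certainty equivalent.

E[u] = 0.75·√96100 + 0.25·√36100 = 0.75·310 + 0.25·190 = 280
CE = (280)² = 78400

$78,400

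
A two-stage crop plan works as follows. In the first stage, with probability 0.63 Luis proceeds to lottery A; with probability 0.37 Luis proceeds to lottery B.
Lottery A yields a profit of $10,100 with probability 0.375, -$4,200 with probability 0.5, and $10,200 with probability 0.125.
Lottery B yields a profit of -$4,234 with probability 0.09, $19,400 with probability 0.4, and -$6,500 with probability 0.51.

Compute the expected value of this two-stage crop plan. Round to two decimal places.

EV(A) = 0.375 × 10100 + 0.5 × (-4200) + 0.125 × 10200 = 3787.5 − 2100 + 1275 = 2962.5
EV(B) = 0.09 × (-4234) + 0.4 × 19400 + 0.51 × (-6500) = -381.06 + 7760 − 3315 = 4063.94
Overall = 0.63 × 2962.5 + 0.37 × 4063.94 = 1866.375 + 1503.6578 = 3370.0328

$3,370.03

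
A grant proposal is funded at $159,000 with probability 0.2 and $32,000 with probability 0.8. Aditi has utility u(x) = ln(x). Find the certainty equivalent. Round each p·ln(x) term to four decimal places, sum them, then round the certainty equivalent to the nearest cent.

E[u] = 0.2·ln(159000) + 0.8·ln(32000) = 2.3953 + 8.2988 = 10.6941
CE = e^10.6941 ≈ 44094.93

$44,094.93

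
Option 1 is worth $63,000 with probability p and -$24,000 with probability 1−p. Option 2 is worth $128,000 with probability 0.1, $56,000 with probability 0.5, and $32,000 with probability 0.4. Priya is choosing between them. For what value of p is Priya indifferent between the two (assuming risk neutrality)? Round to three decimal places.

EV(Option 2) = 0.1 × 128000 + 0.5 × 56000 + 0.4 × 32000 = 12800 + 28000 + 12800 = 53600
p·63000 + (1−p)·(-24000) = 53600
87000p − 24000 = 53600
p = (53600 + 24000) / 87000

p = 0.892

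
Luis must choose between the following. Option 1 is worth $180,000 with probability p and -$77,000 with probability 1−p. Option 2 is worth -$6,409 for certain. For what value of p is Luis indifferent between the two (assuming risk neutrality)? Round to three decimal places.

p·180000 + (1−p)·(-77000) = -6409
257000p − 77000 = -6409
p = (-6409 + 77000) / 257000

p = 0.275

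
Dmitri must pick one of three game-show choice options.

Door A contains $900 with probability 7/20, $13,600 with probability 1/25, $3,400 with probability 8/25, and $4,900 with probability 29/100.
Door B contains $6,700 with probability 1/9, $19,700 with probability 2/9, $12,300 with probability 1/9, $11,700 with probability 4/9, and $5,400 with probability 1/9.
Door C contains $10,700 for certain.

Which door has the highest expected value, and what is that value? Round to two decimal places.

Door A = 7/20 × 900 + 1/25 × 13600 + 8/25 × 3400 + 29/100 × 4900 = 315 + 544 + 1088 + 1421 = 3368
Door B = 1/9 × 6700 + 2/9 × 19700 + 1/9 × 12300 + 4/9 × 11700 + 1/9 × 5400 = 744.4444 + 4377.7778 + 1366.6667 + 5200 + 600 = 12288.8889
Door C: 10700 (certain)

Door B ($12,288.89)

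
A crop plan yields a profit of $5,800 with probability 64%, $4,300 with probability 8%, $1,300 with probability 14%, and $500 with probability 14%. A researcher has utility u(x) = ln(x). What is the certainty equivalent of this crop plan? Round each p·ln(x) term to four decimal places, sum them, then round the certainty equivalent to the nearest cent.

$3,258.75

E[u] = 0.64·ln(5800) + 0.08·ln(4300) + 0.14·ln(1300) + 0.14·ln(500) = 5.5460 + 0.6693 + 1.0038 + 0.8700 = 8.0891
CE = e^8.0891 ≈ 3258.75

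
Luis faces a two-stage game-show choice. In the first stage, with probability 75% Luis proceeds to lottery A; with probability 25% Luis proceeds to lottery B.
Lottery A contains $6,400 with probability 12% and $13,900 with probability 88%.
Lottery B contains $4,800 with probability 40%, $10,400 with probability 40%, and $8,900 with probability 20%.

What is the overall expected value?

EV(A) = 0.12 × 6400 + 0.88 × 13900 = 768 + 12232 = 13000
EV(B) = 0.4 × 4800 + 0.4 × 10400 + 0.2 × 8900 = 1920 + 4160 + 1780 = 7860
Overall = 0.75 × 13000 + 0.25 × 7860 = 9750 + 1965 = 11715

$11,715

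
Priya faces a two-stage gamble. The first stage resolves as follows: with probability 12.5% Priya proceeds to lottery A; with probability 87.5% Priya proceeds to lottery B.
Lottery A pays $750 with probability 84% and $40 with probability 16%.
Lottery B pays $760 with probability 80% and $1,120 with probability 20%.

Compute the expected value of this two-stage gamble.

$807.55

EV(A) = 0.84 × 750 + 0.16 × 40 = 630 + 6.4 = 636.4
EV(B) = 0.8 × 760 + 0.2 × 1120 = 608 + 224 = 832
Overall = 0.125 × 636.4 + 0.875 × 832 = 79.55 + 728 = 807.55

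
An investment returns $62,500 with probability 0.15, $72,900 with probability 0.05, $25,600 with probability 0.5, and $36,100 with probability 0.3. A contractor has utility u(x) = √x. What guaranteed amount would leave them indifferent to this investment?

E[u] = 0.15·√62500 + 0.05·√72900 + 0.5·√25600 + 0.3·√36100 = 0.15·250 + 0.05·270 + 0.5·160 + 0.3·190 = 188
CE = (188)² = 35344

$35,344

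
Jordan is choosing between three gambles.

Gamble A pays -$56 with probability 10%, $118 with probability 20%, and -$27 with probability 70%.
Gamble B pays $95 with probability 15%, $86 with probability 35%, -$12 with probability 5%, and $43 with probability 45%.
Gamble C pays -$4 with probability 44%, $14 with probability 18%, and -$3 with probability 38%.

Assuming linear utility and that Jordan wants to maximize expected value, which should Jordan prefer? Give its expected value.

Gamble A = 0.1 × (-56) + 0.2 × 118 + 0.7 × (-27) = -5.6 + 23.6 − 18.9 = -0.9
Gamble B = 0.15 × 95 + 0.35 × 86 + 0.05 × (-12) + 0.45 × 43 = 14.25 + 30.1 − 0.6 + 19.35 = 63.1
Gamble C = 0.44 × (-4) + 0.18 × 14 + 0.38 × (-3) = -1.76 + 2.52 − 1.14 = -0.38

Gamble B ($63.10)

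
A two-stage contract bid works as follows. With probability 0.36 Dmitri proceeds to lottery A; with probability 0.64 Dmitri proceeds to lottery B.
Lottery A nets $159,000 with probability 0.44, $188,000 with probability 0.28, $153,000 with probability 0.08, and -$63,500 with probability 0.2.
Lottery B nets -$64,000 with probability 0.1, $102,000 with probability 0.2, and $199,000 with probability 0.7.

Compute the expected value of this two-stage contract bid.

EV(A) = 0.44 × 159000 + 0.28 × 188000 + 0.08 × 153000 + 0.2 × (-63500) = 69960 + 52640 + 12240 − 12700 = 122140
EV(B) = 0.1 × (-64000) + 0.2 × 102000 + 0.7 × 199000 = -6400 + 20400 + 139300 = 153300
Overall = 0.36 × 122140 + 0.64 × 153300 = 43970.4 + 98112 = 142082.4

$142,082.40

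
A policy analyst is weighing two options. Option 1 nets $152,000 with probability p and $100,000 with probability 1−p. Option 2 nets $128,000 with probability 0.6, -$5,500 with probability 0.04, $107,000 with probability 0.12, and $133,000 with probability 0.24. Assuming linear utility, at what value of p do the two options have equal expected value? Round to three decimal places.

p = 0.410

EV(Option 2) = 0.6 × 128000 + 0.04 × (-5500) + 0.12 × 107000 + 0.24 × 133000 = 76800 − 220 + 12840 + 31920 = 121340
p·152000 + (1−p)·100000 = 121340
52000p + 100000 = 121340
p = (121340 − 100000) / 52000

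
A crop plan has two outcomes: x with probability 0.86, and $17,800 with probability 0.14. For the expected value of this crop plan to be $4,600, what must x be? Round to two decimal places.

x = $2,451.16

0.86·x + 0.14·17800 = 4600
0.86·x = 4600 − 2492 = 2108
x = 2108 / 0.86 = 2451.1628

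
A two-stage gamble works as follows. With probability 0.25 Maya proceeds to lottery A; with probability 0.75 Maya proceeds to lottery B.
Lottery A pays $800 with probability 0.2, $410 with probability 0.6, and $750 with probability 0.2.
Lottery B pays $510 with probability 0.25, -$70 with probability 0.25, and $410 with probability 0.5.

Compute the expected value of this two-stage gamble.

$375.25

EV(A) = 0.2 × 800 + 0.6 × 410 + 0.2 × 750 = 160 + 246 + 150 = 556
EV(B) = 0.25 × 510 + 0.25 × (-70) + 0.5 × 410 = 127.5 − 17.5 + 205 = 315
Overall = 0.25 × 556 + 0.75 × 315 = 139 + 236.25 = 375.25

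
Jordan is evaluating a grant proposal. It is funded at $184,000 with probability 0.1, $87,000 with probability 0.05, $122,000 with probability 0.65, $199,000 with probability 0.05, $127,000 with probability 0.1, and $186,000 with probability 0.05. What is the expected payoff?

$134,000

EV = 0.1 × 184000 + 0.05 × 87000 + 0.65 × 122000 + 0.05 × 199000 + 0.1 × 127000 + 0.05 × 186000 = 18400 + 4350 + 79300 + 9950 + 12700 + 9300 = 134000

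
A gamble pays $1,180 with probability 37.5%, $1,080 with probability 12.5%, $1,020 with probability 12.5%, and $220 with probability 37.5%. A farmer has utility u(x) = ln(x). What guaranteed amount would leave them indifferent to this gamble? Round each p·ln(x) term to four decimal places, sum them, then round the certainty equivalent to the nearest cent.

E[u] = 0.375·ln(1180) + 0.125·ln(1080) + 0.125·ln(1020) + 0.375·ln(220) = 2.6525 + 0.8731 + 0.8659 + 2.0226 = 6.4141
CE = e^6.4141 ≈ 610.39

$610.39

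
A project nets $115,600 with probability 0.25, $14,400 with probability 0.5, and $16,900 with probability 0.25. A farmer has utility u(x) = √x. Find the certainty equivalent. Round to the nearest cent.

E[u] = 0.25·√115600 + 0.5·√14400 + 0.25·√16900 = 0.25·340 + 0.5·120 + 0.25·130 = 177.5
CE = (177.5)² = 31506.25

$31,506.25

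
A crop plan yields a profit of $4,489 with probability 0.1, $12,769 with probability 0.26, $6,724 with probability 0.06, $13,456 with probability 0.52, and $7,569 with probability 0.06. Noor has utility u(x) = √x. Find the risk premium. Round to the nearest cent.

$272.77

E[u] = 0.1·√4489 + 0.26·√12769 + 0.06·√6724 + 0.52·√13456 + 0.06·√7569 = 0.1·67 + 0.26·113 + 0.06·82 + 0.52·116 + 0.06·87 = 106.54
CE = (106.54)² = 11350.7716
Risk premium = EV − CE = 11623.54 − 11350.7716 = 272.7684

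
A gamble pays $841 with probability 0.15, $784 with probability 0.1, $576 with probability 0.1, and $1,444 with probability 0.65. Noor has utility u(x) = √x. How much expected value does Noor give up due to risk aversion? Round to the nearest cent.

E[u] = 0.15·√841 + 0.1·√784 + 0.1·√576 + 0.65·√1444 = 0.15·29 + 0.1·28 + 0.1·24 + 0.65·38 = 34.25
CE = (34.25)² = 1173.0625
Risk premium = EV − CE = 1200.75 − 1173.0625 = 27.6875

$27.69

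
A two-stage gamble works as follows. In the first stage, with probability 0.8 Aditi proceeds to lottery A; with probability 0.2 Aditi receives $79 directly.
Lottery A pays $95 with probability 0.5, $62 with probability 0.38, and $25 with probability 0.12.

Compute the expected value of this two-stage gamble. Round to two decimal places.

EV(A) = 0.5 × 95 + 0.38 × 62 + 0.12 × 25 = 47.5 + 23.56 + 3 = 74.06
Branch B: 79 (certain)
Overall = 0.8 × 74.06 + 0.2 × 79 = 59.248 + 15.8 = 75.048

$75.05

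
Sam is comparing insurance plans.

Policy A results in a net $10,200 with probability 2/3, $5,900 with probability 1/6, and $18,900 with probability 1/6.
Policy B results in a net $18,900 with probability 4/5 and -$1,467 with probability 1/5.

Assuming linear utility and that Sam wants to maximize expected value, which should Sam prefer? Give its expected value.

Policy A = 2/3 × 10200 + 1/6 × 5900 + 1/6 × 18900 = 6800 + 983.3333 + 3150 = 10933.3333
Policy B = 4/5 × 18900 + 1/5 × (-1467) = 15120 − 293.4 = 14826.6

Policy B ($14,826.60)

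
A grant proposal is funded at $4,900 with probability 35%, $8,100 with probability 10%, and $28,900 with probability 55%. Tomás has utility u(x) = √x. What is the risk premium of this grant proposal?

$2,291

E[u] = 0.35·√4900 + 0.1·√8100 + 0.55·√28900 = 0.35·70 + 0.1·90 + 0.55·170 = 127
CE = (127)² = 16129
Risk premium = EV − CE = 18420 − 16129 = 2291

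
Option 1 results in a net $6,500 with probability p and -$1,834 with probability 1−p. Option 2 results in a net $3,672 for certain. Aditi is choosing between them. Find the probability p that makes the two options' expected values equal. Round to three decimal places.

p = 0.661

p·6500 + (1−p)·(-1834) = 3672
8334p − 1834 = 3672
p = (3672 + 1834) / 8334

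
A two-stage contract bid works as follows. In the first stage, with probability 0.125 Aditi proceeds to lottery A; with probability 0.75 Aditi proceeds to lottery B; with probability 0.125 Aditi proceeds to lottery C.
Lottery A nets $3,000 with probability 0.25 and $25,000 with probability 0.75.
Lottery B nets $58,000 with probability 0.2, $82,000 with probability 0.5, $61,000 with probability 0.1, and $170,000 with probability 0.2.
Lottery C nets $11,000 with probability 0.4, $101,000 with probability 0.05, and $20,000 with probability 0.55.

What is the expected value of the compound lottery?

$74,518.75

EV(A) = 0.25 × 3000 + 0.75 × 25000 = 750 + 18750 = 19500
EV(B) = 0.2 × 58000 + 0.5 × 82000 + 0.1 × 61000 + 0.2 × 170000 = 11600 + 41000 + 6100 + 34000 = 92700
EV(C) = 0.4 × 11000 + 0.05 × 101000 + 0.55 × 20000 = 4400 + 5050 + 11000 = 20450
Overall = 0.125 × 19500 + 0.75 × 92700 + 0.125 × 20450 = 2437.5 + 69525 + 2556.25 = 74518.75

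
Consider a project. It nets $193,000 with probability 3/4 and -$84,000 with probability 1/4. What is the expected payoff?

$123,750

EV = 3/4 × 193000 + 1/4 × (-84000) = 144750 − 21000 = 123750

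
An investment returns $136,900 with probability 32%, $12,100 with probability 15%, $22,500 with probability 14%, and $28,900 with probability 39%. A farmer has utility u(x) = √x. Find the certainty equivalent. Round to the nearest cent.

$49,372.84

E[u] = 0.32·√136900 + 0.15·√12100 + 0.14·√22500 + 0.39·√28900 = 0.32·370 + 0.15·110 + 0.14·150 + 0.39·170 = 222.2
CE = (222.2)² = 49372.84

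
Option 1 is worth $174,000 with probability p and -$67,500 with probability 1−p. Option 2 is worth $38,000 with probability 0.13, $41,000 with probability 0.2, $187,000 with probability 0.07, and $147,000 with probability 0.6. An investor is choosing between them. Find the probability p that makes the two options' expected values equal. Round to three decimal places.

p = 0.753

EV(Option 2) = 0.13 × 38000 + 0.2 × 41000 + 0.07 × 187000 + 0.6 × 147000 = 4940 + 8200 + 13090 + 88200 = 114430
p·174000 + (1−p)·(-67500) = 114430
241500p − 67500 = 114430
p = (114430 + 67500) / 241500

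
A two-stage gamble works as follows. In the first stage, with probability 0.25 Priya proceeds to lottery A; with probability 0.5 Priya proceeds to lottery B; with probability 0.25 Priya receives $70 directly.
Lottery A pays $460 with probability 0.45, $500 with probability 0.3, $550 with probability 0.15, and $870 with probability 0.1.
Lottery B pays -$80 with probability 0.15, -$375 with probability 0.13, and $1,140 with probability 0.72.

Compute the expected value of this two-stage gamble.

EV(A) = 0.45 × 460 + 0.3 × 500 + 0.15 × 550 + 0.1 × 870 = 207 + 150 + 82.5 + 87 = 526.5
EV(B) = 0.15 × (-80) + 0.13 × (-375) + 0.72 × 1140 = -12 − 48.75 + 820.8 = 760.05
Branch C: 70 (certain)
Overall = 0.25 × 526.5 + 0.5 × 760.05 + 0.25 × 70 = 131.625 + 380.025 + 17.5 = 529.15

$529.15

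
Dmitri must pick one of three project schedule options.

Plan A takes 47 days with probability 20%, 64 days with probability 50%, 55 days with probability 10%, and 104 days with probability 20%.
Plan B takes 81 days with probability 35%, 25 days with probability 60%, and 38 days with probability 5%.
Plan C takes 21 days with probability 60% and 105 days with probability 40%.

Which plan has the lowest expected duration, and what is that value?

Plan A = 0.2 × 47 + 0.5 × 64 + 0.1 × 55 + 0.2 × 104 = 9.4 + 32 + 5.5 + 20.8 = 67.7
Plan B = 0.35 × 81 + 0.6 × 25 + 0.05 × 38 = 28.35 + 15 + 1.9 = 45.25
Plan C = 0.6 × 21 + 0.4 × 105 = 12.6 + 42 = 54.6

Plan B (45.25 days)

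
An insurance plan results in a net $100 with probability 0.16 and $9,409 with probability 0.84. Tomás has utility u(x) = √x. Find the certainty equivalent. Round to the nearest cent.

E[u] = 0.16·√100 + 0.84·√9409 = 0.16·10 + 0.84·97 = 83.08
CE = (83.08)² = 6902.2864

$6,902.29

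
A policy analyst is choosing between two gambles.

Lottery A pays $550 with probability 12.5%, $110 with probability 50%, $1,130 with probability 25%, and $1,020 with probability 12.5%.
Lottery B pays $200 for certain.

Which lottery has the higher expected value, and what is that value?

Lottery A = 0.125 × 550 + 0.5 × 110 + 0.25 × 1130 + 0.125 × 1020 = 68.75 + 55 + 282.5 + 127.5 = 533.75
Lottery B: 200 (certain)

Lottery A ($533.75)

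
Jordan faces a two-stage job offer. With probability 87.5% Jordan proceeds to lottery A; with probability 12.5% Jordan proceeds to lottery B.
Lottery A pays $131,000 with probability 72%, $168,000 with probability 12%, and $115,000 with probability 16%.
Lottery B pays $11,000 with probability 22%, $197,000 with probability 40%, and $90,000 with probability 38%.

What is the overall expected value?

EV(A) = 0.72 × 131000 + 0.12 × 168000 + 0.16 × 115000 = 94320 + 20160 + 18400 = 132880
EV(B) = 0.22 × 11000 + 0.4 × 197000 + 0.38 × 90000 = 2420 + 78800 + 34200 = 115420
Overall = 0.875 × 132880 + 0.125 × 115420 = 116270 + 14427.5 = 130697.5

$130,697.50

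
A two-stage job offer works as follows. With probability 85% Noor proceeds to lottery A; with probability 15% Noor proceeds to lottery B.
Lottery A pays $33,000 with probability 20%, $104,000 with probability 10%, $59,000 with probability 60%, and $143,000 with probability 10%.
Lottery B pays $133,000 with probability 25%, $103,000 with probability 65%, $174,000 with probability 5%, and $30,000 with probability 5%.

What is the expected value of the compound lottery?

$73,255

EV(A) = 0.2 × 33000 + 0.1 × 104000 + 0.6 × 59000 + 0.1 × 143000 = 6600 + 10400 + 35400 + 14300 = 66700
EV(B) = 0.25 × 133000 + 0.65 × 103000 + 0.05 × 174000 + 0.05 × 30000 = 33250 + 66950 + 8700 + 1500 = 110400
Overall = 0.85 × 66700 + 0.15 × 110400 = 56695 + 16560 = 73255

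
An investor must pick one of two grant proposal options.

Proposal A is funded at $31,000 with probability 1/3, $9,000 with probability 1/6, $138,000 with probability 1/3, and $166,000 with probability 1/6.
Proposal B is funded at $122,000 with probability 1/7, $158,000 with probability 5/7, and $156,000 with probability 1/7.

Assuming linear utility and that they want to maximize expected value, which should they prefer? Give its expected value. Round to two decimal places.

Proposal B ($152,571.43)

Proposal A = 1/3 × 31000 + 1/6 × 9000 + 1/3 × 138000 + 1/6 × 166000 = 10333.3333 + 1500 + 46000 + 27666.6667 = 85500
Proposal B = 1/7 × 122000 + 5/7 × 158000 + 1/7 × 156000 = 17428.5714 + 112857.1429 + 22285.7143 = 152571.4286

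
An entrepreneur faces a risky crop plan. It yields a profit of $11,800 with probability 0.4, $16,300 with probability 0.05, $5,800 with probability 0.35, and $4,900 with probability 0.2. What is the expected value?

EV = 0.4 × 11800 + 0.05 × 16300 + 0.35 × 5800 + 0.2 × 4900 = 4720 + 815 + 2030 + 980 = 8545

$8,545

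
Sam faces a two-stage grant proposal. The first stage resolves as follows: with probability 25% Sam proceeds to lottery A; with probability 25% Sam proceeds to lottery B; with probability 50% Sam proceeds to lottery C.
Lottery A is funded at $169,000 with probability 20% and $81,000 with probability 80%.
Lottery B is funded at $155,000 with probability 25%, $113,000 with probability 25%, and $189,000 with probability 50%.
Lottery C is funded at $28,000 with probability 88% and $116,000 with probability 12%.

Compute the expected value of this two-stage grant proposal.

EV(A) = 0.2 × 169000 + 0.8 × 81000 = 33800 + 64800 = 98600
EV(B) = 0.25 × 155000 + 0.25 × 113000 + 0.5 × 189000 = 38750 + 28250 + 94500 = 161500
EV(C) = 0.88 × 28000 + 0.12 × 116000 = 24640 + 13920 = 38560
Overall = 0.25 × 98600 + 0.25 × 161500 + 0.5 × 38560 = 24650 + 40375 + 19280 = 84305

$84,305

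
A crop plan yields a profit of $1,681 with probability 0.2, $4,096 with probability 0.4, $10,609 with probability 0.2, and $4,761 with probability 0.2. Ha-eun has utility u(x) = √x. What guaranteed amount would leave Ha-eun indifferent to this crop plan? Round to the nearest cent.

E[u] = 0.2·√1681 + 0.4·√4096 + 0.2·√10609 + 0.2·√4761 = 0.2·41 + 0.4·64 + 0.2·103 + 0.2·69 = 68.2
CE = (68.2)² = 4651.24

$4,651.24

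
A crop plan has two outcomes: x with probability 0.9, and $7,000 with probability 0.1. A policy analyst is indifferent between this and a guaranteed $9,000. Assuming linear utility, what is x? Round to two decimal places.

0.9·x + 0.1·7000 = 9000
0.9·x = 9000 − 700 = 8300
x = 8300 / 0.9 = 9222.2222

x = $9,222.22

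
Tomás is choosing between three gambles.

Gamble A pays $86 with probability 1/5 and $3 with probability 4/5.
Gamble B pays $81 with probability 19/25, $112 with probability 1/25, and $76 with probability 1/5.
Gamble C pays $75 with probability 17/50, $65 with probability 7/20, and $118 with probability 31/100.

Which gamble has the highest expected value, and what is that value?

Gamble A = 1/5 × 86 + 4/5 × 3 = 17.2 + 2.4 = 19.6
Gamble B = 19/25 × 81 + 1/25 × 112 + 1/5 × 76 = 61.56 + 4.48 + 15.2 = 81.24
Gamble C = 17/50 × 75 + 7/20 × 65 + 31/100 × 118 = 25.5 + 22.75 + 36.58 = 84.83

Gamble C ($84.83)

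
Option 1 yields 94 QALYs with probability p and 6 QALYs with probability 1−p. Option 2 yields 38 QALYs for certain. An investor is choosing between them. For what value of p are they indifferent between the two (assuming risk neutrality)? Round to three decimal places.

p = 0.364

p·94 + (1−p)·6 = 38
88p + 6 = 38
p = (38 − 6) / 88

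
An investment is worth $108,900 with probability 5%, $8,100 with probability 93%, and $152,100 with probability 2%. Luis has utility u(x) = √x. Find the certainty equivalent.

E[u] = 0.05·√108900 + 0.93·√8100 + 0.02·√152100 = 0.05·330 + 0.93·90 + 0.02·390 = 108
CE = (108)² = 11664

$11,664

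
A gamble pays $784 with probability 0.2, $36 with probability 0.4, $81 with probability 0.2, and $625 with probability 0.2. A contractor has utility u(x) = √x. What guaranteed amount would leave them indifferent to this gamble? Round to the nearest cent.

E[u] = 0.2·√784 + 0.4·√36 + 0.2·√81 + 0.2·√625 = 0.2·28 + 0.4·6 + 0.2·9 + 0.2·25 = 14.8
CE = (14.8)² = 219.04

$219.04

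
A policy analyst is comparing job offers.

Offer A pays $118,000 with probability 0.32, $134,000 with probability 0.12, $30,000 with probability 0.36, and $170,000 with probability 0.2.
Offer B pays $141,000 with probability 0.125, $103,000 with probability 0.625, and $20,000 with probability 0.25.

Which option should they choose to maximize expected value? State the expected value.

Offer A ($98,640)

Offer A = 0.32 × 118000 + 0.12 × 134000 + 0.36 × 30000 + 0.2 × 170000 = 37760 + 16080 + 10800 + 34000 = 98640
Offer B = 0.125 × 141000 + 0.625 × 103000 + 0.25 × 20000 = 17625 + 64375 + 5000 = 87000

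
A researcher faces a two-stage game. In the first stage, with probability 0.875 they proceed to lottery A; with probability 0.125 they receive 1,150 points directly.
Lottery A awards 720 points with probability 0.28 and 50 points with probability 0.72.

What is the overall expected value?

351.65 points

EV(A) = 0.28 × 720 + 0.72 × 50 = 201.6 + 36 = 237.6
Branch B: 1150 (certain)
Overall = 0.875 × 237.6 + 0.125 × 1150 = 207.9 + 143.75 = 351.65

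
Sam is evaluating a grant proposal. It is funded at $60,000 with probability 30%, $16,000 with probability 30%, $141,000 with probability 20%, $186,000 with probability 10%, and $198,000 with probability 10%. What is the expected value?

EV = 0.3 × 60000 + 0.3 × 16000 + 0.2 × 141000 + 0.1 × 186000 + 0.1 × 198000 = 18000 + 4800 + 28200 + 18600 + 19800 = 89400

$89,400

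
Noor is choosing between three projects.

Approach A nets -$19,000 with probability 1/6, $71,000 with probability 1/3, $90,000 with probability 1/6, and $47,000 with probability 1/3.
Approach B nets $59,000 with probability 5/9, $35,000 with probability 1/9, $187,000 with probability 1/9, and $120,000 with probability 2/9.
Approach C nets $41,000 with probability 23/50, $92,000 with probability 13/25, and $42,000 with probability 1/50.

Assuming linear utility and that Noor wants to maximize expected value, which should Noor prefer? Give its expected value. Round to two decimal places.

Approach B ($84,111.11)

Approach A = 1/6 × (-19000) + 1/3 × 71000 + 1/6 × 90000 + 1/3 × 47000 = -3166.6667 + 23666.6667 + 15000 + 15666.6667 = 51166.6667
Approach B = 5/9 × 59000 + 1/9 × 35000 + 1/9 × 187000 + 2/9 × 120000 = 32777.7778 + 3888.8889 + 20777.7778 + 26666.6667 = 84111.1111
Approach C = 23/50 × 41000 + 13/25 × 92000 + 1/50 × 42000 = 18860 + 47840 + 840 = 67540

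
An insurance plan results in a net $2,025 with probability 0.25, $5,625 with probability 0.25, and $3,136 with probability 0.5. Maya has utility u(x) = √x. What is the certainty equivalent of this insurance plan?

$3,364

E[u] = 0.25·√2025 + 0.25·√5625 + 0.5·√3136 = 0.25·45 + 0.25·75 + 0.5·56 = 58
CE = (58)² = 3364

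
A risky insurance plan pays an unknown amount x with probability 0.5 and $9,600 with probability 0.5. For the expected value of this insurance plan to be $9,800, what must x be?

0.5·x + 0.5·9600 = 9800
0.5·x = 9800 − 4800 = 5000
x = 5000 / 0.5 = 10000

x = $10,000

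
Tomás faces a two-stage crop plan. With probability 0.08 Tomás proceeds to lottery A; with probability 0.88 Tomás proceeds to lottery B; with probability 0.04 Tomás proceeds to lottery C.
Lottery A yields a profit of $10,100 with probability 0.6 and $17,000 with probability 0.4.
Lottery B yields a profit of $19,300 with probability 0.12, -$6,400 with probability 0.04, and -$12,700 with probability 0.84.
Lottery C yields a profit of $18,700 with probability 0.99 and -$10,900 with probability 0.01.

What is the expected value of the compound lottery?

-$5,810.08

EV(A) = 0.6 × 10100 + 0.4 × 17000 = 6060 + 6800 = 12860
EV(B) = 0.12 × 19300 + 0.04 × (-6400) + 0.84 × (-12700) = 2316 − 256 − 10668 = -8608
EV(C) = 0.99 × 18700 + 0.01 × (-10900) = 18513 − 109 = 18404
Overall = 0.08 × 12860 + 0.88 × (-8608) + 0.04 × 18404 = 1028.8 − 7575.04 + 736.16 = -5810.08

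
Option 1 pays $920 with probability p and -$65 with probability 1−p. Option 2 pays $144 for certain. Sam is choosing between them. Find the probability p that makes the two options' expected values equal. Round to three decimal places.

p = 0.212

p·920 + (1−p)·(-65) = 144
985p − 65 = 144
p = (144 + 65) / 985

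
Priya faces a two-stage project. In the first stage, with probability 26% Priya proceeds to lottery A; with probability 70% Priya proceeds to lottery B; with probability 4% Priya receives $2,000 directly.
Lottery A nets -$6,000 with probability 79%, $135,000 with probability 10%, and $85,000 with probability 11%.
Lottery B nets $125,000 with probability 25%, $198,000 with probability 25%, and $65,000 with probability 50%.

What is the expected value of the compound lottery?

$84,063.60

EV(A) = 0.79 × (-6000) + 0.1 × 135000 + 0.11 × 85000 = -4740 + 13500 + 9350 = 18110
EV(B) = 0.25 × 125000 + 0.25 × 198000 + 0.5 × 65000 = 31250 + 49500 + 32500 = 113250
Branch C: 2000 (certain)
Overall = 0.26 × 18110 + 0.7 × 113250 + 0.04 × 2000 = 4708.6 + 79275 + 80 = 84063.6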